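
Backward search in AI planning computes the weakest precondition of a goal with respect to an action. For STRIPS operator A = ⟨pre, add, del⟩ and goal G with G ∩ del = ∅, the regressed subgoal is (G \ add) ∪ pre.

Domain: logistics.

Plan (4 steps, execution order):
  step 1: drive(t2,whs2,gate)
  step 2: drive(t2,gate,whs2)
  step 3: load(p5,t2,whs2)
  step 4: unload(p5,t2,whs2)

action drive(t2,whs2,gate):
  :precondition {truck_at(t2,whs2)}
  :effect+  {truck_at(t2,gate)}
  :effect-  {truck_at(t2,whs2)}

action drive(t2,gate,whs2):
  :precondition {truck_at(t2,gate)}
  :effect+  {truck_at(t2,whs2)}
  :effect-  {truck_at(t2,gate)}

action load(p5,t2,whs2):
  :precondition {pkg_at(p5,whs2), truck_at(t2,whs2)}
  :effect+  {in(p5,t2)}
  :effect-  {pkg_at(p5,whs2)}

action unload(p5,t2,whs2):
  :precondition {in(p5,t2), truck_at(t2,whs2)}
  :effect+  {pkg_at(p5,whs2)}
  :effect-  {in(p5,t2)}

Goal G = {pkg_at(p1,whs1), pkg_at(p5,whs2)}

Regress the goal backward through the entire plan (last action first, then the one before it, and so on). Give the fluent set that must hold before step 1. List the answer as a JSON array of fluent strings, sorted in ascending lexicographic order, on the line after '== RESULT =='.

Regress step by step:
  through step 4 (unload(p5,t2,whs2)): drop {pkg_at(p5,whs2)}, keep {pkg_at(p1,whs1)}, require {in(p5,t2), truck_at(t2,whs2)}
    → {in(p5,t2), pkg_at(p1,whs1), truck_at(t2,whs2)}
  through step 3 (load(p5,t2,whs2)): drop {in(p5,t2)}, keep {pkg_at(p1,whs1), truck_at(t2,whs2)}, require {pkg_at(p5,whs2), truck_at(t2,whs2)}
    → {pkg_at(p1,whs1), pkg_at(p5,whs2), truck_at(t2,whs2)}
  through step 2 (drive(t2,gate,whs2)): drop {truck_at(t2,whs2)}, keep {pkg_at(p1,whs1), pkg_at(p5,whs2)}, require {truck_at(t2,gate)}
    → {pkg_at(p1,whs1), pkg_at(p5,whs2), truck_at(t2,gate)}
  through step 1 (drive(t2,whs2,gate)): drop {truck_at(t2,gate)}, keep {pkg_at(p1,whs1), pkg_at(p5,whs2)}, require {truck_at(t2,whs2)}
    → {pkg_at(p1,whs1), pkg_at(p5,whs2), truck_at(t2,whs2)}

== RESULT ==
["pkg_at(p1,whs1)", "pkg_at(p5,whs2)", "truck_at(t2,whs2)"]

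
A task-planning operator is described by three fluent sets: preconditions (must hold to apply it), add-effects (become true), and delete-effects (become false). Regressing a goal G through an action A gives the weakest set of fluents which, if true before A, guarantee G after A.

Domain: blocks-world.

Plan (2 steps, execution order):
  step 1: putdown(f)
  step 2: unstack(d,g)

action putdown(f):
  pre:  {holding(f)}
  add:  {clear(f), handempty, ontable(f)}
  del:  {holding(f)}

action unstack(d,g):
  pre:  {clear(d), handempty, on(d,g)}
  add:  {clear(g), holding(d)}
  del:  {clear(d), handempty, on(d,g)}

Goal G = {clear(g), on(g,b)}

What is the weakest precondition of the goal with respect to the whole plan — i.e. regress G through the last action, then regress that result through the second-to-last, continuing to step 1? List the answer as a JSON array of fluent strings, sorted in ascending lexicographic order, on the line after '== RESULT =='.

Regress step by step:
  through step 2 (unstack(d,g)): drop {clear(g)}, keep {on(g,b)}, require {clear(d), handempty, on(d,g)}
    → {clear(d), handempty, on(d,g), on(g,b)}
  through step 1 (putdown(f)): drop {handempty}, keep {clear(d), on(d,g), on(g,b)}, require {holding(f)}
    → {clear(d), holding(f), on(d,g), on(g,b)}

== RESULT ==
["clear(d)", "holding(f)", "on(d,g)", "on(g,b)"]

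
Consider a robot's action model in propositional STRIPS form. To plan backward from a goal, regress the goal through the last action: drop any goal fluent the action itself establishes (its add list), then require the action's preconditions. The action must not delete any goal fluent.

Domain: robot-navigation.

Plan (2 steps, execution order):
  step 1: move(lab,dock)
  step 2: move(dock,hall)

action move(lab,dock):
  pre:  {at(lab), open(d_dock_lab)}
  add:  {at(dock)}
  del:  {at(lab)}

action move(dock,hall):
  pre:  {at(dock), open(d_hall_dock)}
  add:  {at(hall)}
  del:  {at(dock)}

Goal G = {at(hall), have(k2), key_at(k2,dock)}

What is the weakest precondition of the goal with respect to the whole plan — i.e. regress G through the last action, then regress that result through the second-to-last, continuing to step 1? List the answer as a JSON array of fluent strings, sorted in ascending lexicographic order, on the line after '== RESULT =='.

Work backward from the goal:
  through step 2 (move(dock,hall)): drop {at(hall)}, keep {have(k2), key_at(k2,dock)}, require {at(dock), open(d_hall_dock)}
    → {at(dock), have(k2), key_at(k2,dock), open(d_hall_dock)}
  through step 1 (move(lab,dock)): drop {at(dock)}, keep {have(k2), key_at(k2,dock), open(d_hall_dock)}, require {at(lab), open(d_dock_lab)}
    → {at(lab), have(k2), key_at(k2,dock), open(d_dock_lab), open(d_hall_dock)}

== RESULT ==
["at(lab)", "have(k2)", "key_at(k2,dock)", "open(d_dock_lab)", "open(d_hall_dock)"]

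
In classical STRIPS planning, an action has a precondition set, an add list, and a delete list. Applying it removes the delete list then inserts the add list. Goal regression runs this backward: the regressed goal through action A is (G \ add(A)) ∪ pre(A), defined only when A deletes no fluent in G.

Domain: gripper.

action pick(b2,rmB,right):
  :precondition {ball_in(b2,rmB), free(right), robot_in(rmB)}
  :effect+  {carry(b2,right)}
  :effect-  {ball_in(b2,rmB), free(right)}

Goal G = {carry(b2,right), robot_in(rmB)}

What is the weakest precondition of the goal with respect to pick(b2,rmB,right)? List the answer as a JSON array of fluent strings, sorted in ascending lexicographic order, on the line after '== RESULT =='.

Compute (G \ add) ∪ pre:
  G ∩ del = {}  (empty — regression defined)
  G \ add = {carry(b2,right), robot_in(rmB)} \ {carry(b2,right)} = {robot_in(rmB)}
  ∪ pre   = {robot_in(rmB)} ∪ {ball_in(b2,rmB), free(right), robot_in(rmB)}
          = {ball_in(b2,rmB), free(right), robot_in(rmB)}

== RESULT ==
["ball_in(b2,rmB)", "free(right)", "robot_in(rmB)"]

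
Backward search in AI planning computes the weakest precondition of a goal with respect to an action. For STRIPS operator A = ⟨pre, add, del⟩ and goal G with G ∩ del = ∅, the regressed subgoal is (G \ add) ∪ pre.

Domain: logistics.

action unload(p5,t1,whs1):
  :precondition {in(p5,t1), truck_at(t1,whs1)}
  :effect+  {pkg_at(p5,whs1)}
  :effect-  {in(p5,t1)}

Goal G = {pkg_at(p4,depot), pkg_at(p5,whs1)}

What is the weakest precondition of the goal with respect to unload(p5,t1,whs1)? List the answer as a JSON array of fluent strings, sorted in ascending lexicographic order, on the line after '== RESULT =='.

Regress:
  G ∩ del = {}  (empty — regression defined)
  G \ add = {pkg_at(p4,depot), pkg_at(p5,whs1)} \ {pkg_at(p5,whs1)} = {pkg_at(p4,depot)}
  ∪ pre   = {pkg_at(p4,depot)} ∪ {in(p5,t1), truck_at(t1,whs1)}
          = {in(p5,t1), pkg_at(p4,depot), truck_at(t1,whs1)}

== RESULT ==
["in(p5,t1)", "pkg_at(p4,depot)", "truck_at(t1,whs1)"]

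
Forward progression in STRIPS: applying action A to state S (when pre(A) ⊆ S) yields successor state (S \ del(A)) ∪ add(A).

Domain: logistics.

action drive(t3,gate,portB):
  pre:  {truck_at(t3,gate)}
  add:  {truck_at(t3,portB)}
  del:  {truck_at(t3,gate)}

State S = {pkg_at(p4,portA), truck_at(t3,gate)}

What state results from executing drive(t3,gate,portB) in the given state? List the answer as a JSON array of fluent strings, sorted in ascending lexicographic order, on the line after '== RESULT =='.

Compute (S \ del) ∪ add:
  pre ⊆ S: {truck_at(t3,gate)} ⊆ S  — applicable
  S \ del = {pkg_at(p4,portA)}
  ∪ add   = {pkg_at(p4,portA), truck_at(t3,portB)}

== RESULT ==
["pkg_at(p4,portA)", "truck_at(t3,portB)"]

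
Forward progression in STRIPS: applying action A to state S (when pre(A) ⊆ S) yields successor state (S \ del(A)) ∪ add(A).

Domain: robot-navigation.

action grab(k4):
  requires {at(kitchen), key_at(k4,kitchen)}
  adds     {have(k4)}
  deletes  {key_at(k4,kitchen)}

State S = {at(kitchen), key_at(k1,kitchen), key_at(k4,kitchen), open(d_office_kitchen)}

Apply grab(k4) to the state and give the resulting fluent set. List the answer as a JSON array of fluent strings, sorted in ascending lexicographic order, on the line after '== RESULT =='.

Progress:
  pre ⊆ S: {at(kitchen), key_at(k4,kitchen)} ⊆ S  — applicable
  S \ del = {at(kitchen), key_at(k1,kitchen), open(d_office_kitchen)}
  ∪ add   = {at(kitchen), have(k4), key_at(k1,kitchen), open(d_office_kitchen)}

== RESULT ==
["at(kitchen)", "have(k4)", "key_at(k1,kitchen)", "open(d_office_kitchen)"]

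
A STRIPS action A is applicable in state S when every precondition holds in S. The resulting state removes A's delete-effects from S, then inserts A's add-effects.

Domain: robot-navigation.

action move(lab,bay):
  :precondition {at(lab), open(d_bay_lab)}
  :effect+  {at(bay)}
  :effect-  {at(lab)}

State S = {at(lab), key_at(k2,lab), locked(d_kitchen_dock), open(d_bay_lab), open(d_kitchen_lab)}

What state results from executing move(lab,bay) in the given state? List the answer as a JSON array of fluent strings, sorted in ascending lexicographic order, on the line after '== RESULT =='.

Progress:
  pre ⊆ S: {at(lab), open(d_bay_lab)} ⊆ S  — applicable
  S \ del = {key_at(k2,lab), locked(d_kitchen_dock), open(d_bay_lab), open(d_kitchen_lab)}
  ∪ add   = {at(bay), key_at(k2,lab), locked(d_kitchen_dock), open(d_bay_lab), open(d_kitchen_lab)}

== RESULT ==
["at(bay)", "key_at(k2,lab)", "locked(d_kitchen_dock)", "open(d_bay_lab)", "open(d_kitchen_lab)"]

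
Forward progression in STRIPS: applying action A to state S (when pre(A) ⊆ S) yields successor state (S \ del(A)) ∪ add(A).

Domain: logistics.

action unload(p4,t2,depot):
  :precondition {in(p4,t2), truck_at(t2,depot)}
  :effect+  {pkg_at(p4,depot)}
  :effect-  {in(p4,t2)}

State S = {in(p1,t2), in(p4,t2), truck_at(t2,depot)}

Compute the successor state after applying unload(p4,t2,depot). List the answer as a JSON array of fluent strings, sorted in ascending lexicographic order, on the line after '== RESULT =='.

Progress:
  pre ⊆ S: {in(p4,t2), truck_at(t2,depot)} ⊆ S  — applicable
  S \ del = {in(p1,t2), truck_at(t2,depot)}
  ∪ add   = {in(p1,t2), pkg_at(p4,depot), truck_at(t2,depot)}

== RESULT ==
["in(p1,t2)", "pkg_at(p4,depot)", "truck_at(t2,depot)"]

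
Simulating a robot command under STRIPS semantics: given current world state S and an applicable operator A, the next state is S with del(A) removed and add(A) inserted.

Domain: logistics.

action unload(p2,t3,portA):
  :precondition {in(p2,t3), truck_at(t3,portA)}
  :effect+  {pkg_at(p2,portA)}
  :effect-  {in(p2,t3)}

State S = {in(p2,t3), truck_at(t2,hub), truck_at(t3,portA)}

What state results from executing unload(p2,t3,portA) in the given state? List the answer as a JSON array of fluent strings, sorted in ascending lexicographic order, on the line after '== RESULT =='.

Compute (S \ del) ∪ add:
  pre ⊆ S: {in(p2,t3), truck_at(t3,portA)} ⊆ S  — applicable
  S \ del = {truck_at(t2,hub), truck_at(t3,portA)}
  ∪ add   = {pkg_at(p2,portA), truck_at(t2,hub), truck_at(t3,portA)}

== RESULT ==
["pkg_at(p2,portA)", "truck_at(t2,hub)", "truck_at(t3,portA)"]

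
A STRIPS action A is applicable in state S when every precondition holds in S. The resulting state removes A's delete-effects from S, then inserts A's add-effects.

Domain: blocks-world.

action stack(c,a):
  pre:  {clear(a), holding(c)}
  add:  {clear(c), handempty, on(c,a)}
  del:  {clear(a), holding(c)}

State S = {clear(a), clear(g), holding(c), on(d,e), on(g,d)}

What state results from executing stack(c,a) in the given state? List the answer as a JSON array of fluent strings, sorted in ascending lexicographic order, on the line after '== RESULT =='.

Compute (S \ del) ∪ add:
  pre ⊆ S: {clear(a), holding(c)} ⊆ S  — applicable
  S \ del = {clear(g), on(d,e), on(g,d)}
  ∪ add   = {clear(c), clear(g), handempty, on(c,a), on(d,e), on(g,d)}

== RESULT ==
["clear(c)", "clear(g)", "handempty", "on(c,a)", "on(d,e)", "on(g,d)"]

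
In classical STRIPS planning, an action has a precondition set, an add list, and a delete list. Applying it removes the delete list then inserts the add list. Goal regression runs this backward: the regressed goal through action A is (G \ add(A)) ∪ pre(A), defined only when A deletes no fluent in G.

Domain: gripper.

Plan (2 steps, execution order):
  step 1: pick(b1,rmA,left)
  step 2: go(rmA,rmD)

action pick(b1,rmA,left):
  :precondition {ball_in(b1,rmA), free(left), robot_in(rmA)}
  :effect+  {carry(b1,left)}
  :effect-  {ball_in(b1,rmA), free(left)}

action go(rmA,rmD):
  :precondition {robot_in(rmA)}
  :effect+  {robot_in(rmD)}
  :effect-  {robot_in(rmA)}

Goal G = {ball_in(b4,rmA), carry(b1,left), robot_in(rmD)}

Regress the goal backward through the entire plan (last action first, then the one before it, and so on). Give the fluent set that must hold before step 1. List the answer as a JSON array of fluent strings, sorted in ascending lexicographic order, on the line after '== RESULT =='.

Work backward from the goal:
  through step 2 (go(rmA,rmD)): drop {robot_in(rmD)}, keep {ball_in(b4,rmA), carry(b1,left)}, require {robot_in(rmA)}
    → {ball_in(b4,rmA), carry(b1,left), robot_in(rmA)}
  through step 1 (pick(b1,rmA,left)): drop {carry(b1,left)}, keep {ball_in(b4,rmA), robot_in(rmA)}, require {ball_in(b1,rmA), free(left), robot_in(rmA)}
    → {ball_in(b1,rmA), ball_in(b4,rmA), free(left), robot_in(rmA)}

== RESULT ==
["ball_in(b1,rmA)", "ball_in(b4,rmA)", "free(left)", "robot_in(rmA)"]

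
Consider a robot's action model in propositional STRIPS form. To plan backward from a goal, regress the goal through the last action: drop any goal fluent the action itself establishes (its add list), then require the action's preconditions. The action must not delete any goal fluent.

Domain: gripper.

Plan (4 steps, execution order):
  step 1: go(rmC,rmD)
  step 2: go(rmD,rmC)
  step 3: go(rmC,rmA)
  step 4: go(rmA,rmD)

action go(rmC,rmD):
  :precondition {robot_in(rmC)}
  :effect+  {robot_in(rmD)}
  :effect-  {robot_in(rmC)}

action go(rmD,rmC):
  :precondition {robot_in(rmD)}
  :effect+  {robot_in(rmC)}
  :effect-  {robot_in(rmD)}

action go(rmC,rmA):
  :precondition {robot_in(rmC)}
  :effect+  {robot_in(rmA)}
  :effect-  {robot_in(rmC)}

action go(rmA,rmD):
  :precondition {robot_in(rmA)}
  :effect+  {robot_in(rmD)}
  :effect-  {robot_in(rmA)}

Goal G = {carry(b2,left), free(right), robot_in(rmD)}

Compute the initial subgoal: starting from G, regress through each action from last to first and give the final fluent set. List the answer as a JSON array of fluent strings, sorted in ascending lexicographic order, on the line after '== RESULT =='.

Work backward from the goal:
  through step 4 (go(rmA,rmD)): drop {robot_in(rmD)}, keep {carry(b2,left), free(right)}, require {robot_in(rmA)}
    → {carry(b2,left), free(right), robot_in(rmA)}
  through step 3 (go(rmC,rmA)): drop {robot_in(rmA)}, keep {carry(b2,left), free(right)}, require {robot_in(rmC)}
    → {carry(b2,left), free(right), robot_in(rmC)}
  through step 2 (go(rmD,rmC)): drop {robot_in(rmC)}, keep {carry(b2,left), free(right)}, require {robot_in(rmD)}
    → {carry(b2,left), free(right), robot_in(rmD)}
  through step 1 (go(rmC,rmD)): drop {robot_in(rmD)}, keep {carry(b2,left), free(right)}, require {robot_in(rmC)}
    → {carry(b2,left), free(right), robot_in(rmC)}

== RESULT ==
["carry(b2,left)", "free(right)", "robot_in(rmC)"]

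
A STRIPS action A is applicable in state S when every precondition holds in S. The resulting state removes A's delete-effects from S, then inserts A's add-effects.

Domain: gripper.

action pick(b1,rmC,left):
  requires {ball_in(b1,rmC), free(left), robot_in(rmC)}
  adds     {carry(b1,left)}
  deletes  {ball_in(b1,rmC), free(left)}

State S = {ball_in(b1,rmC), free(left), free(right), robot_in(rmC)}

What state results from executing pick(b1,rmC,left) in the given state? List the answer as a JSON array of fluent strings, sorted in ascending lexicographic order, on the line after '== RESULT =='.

Compute (S \ del) ∪ add:
  pre ⊆ S: {ball_in(b1,rmC), free(left), robot_in(rmC)} ⊆ S  — applicable
  S \ del = {free(right), robot_in(rmC)}
  ∪ add   = {carry(b1,left), free(right), robot_in(rmC)}

== RESULT ==
["carry(b1,left)", "free(right)", "robot_in(rmC)"]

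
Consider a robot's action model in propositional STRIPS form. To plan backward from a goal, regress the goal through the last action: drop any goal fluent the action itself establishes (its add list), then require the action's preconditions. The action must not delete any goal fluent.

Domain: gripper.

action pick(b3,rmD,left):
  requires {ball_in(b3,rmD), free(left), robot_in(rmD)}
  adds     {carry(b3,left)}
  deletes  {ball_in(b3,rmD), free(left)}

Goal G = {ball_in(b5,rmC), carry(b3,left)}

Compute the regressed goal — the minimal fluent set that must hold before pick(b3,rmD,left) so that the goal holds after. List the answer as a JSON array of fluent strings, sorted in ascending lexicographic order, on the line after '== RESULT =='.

Regress:
  G ∩ del = {}  (empty — regression defined)
  G \ add = {ball_in(b5,rmC), carry(b3,left)} \ {carry(b3,left)} = {ball_in(b5,rmC)}
  ∪ pre   = {ball_in(b5,rmC)} ∪ {ball_in(b3,rmD), free(left), robot_in(rmD)}
          = {ball_in(b3,rmD), ball_in(b5,rmC), free(left), robot_in(rmD)}

== RESULT ==
["ball_in(b3,rmD)", "ball_in(b5,rmC)", "free(left)", "robot_in(rmD)"]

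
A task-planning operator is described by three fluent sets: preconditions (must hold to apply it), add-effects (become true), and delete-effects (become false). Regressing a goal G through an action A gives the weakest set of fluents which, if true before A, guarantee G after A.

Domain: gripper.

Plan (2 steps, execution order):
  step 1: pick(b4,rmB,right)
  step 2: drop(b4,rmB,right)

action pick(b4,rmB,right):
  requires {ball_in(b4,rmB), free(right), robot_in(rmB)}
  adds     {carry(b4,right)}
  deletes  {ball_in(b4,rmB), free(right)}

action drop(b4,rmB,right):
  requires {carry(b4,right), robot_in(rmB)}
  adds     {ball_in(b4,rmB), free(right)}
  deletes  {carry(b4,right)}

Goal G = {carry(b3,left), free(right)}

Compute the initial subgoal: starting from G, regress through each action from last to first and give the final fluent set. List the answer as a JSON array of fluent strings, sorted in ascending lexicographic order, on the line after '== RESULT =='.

Regress step by step:
  through step 2 (drop(b4,rmB,right)): drop {free(right)}, keep {carry(b3,left)}, require {carry(b4,right), robot_in(rmB)}
    → {carry(b3,left), carry(b4,right), robot_in(rmB)}
  through step 1 (pick(b4,rmB,right)): drop {carry(b4,right)}, keep {carry(b3,left), robot_in(rmB)}, require {ball_in(b4,rmB), free(right), robot_in(rmB)}
    → {ball_in(b4,rmB), carry(b3,left), free(right), robot_in(rmB)}

== RESULT ==
["ball_in(b4,rmB)", "carry(b3,left)", "free(right)", "robot_in(rmB)"]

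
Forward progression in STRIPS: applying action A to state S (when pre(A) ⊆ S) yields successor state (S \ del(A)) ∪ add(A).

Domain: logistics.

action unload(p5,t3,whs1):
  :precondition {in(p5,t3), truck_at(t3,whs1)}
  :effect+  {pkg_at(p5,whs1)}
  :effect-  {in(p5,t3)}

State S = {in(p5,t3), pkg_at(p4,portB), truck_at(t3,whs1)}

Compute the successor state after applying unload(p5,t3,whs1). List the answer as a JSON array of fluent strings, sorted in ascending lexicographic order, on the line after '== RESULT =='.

Compute (S \ del) ∪ add:
  pre ⊆ S: {in(p5,t3), truck_at(t3,whs1)} ⊆ S  — applicable
  S \ del = {pkg_at(p4,portB), truck_at(t3,whs1)}
  ∪ add   = {pkg_at(p4,portB), pkg_at(p5,whs1), truck_at(t3,whs1)}

== RESULT ==
["pkg_at(p4,portB)", "pkg_at(p5,whs1)", "truck_at(t3,whs1)"]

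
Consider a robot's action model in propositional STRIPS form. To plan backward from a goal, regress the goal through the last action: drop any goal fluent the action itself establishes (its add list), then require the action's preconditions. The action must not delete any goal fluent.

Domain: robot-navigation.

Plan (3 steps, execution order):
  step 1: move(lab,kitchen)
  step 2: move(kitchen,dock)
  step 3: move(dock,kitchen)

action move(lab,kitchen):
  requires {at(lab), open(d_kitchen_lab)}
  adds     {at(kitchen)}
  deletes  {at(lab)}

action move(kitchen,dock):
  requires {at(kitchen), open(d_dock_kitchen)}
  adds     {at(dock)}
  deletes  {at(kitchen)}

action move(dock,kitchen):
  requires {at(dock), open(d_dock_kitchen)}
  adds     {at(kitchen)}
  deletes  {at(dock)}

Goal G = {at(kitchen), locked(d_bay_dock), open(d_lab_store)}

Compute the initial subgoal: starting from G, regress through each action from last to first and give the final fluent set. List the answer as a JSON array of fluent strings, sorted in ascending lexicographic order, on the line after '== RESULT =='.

Regress step by step:
  through step 3 (move(dock,kitchen)): drop {at(kitchen)}, keep {locked(d_bay_dock), open(d_lab_store)}, require {at(dock), open(d_dock_kitchen)}
    → {at(dock), locked(d_bay_dock), open(d_dock_kitchen), open(d_lab_store)}
  through step 2 (move(kitchen,dock)): drop {at(dock)}, keep {locked(d_bay_dock), open(d_dock_kitchen), open(d_lab_store)}, require {at(kitchen), open(d_dock_kitchen)}
    → {at(kitchen), locked(d_bay_dock), open(d_dock_kitchen), open(d_lab_store)}
  through step 1 (move(lab,kitchen)): drop {at(kitchen)}, keep {locked(d_bay_dock), open(d_dock_kitchen), open(d_lab_store)}, require {at(lab), open(d_kitchen_lab)}
    → {at(lab), locked(d_bay_dock), open(d_dock_kitchen), open(d_kitchen_lab), open(d_lab_store)}

== RESULT ==
["at(lab)", "locked(d_bay_dock)", "open(d_dock_kitchen)", "open(d_kitchen_lab)", "open(d_lab_store)"]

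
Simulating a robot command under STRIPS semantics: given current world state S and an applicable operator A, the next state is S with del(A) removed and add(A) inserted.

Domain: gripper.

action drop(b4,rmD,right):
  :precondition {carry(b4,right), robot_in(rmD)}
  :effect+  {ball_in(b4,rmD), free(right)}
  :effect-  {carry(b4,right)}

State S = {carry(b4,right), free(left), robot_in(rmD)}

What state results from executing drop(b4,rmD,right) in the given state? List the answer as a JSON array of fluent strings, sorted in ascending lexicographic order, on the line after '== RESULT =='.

Compute (S \ del) ∪ add:
  pre ⊆ S: {carry(b4,right), robot_in(rmD)} ⊆ S  — applicable
  S \ del = {free(left), robot_in(rmD)}
  ∪ add   = {ball_in(b4,rmD), free(left), free(right), robot_in(rmD)}

== RESULT ==
["ball_in(b4,rmD)", "free(left)", "free(right)", "robot_in(rmD)"]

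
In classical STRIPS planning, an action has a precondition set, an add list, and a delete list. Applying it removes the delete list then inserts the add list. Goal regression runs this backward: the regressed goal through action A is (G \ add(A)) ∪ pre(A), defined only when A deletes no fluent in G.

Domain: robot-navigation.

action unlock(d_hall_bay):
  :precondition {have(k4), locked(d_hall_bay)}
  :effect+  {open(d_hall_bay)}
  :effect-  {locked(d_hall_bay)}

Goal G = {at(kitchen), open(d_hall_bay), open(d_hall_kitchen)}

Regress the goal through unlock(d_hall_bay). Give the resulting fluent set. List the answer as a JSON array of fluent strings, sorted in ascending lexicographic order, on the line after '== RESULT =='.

Regress:
  G ∩ del = {}  (empty — regression defined)
  G \ add = {at(kitchen), open(d_hall_bay), open(d_hall_kitchen)} \ {open(d_hall_bay)} = {at(kitchen), open(d_hall_kitchen)}
  ∪ pre   = {at(kitchen), open(d_hall_kitchen)} ∪ {have(k4), locked(d_hall_bay)}
          = {at(kitchen), have(k4), locked(d_hall_bay), open(d_hall_kitchen)}

== RESULT ==
["at(kitchen)", "have(k4)", "locked(d_hall_bay)", "open(d_hall_kitchen)"]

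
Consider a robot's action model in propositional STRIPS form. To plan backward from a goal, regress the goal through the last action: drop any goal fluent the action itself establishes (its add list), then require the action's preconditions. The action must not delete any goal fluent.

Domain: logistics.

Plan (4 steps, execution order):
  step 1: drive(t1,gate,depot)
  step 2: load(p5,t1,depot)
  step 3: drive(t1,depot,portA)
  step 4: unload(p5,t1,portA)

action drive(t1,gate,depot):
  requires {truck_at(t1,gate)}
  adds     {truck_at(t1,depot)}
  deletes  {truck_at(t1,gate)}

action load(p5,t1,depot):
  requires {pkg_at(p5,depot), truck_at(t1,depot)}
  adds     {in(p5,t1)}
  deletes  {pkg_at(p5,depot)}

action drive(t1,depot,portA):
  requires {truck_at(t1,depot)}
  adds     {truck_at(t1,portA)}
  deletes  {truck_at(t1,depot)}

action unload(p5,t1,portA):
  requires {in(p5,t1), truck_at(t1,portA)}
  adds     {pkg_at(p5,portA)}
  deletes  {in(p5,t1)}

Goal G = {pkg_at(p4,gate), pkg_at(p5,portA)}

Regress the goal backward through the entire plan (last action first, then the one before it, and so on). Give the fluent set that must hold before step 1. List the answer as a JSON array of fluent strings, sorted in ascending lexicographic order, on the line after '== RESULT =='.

Work backward from the goal:
  through step 4 (unload(p5,t1,portA)): drop {pkg_at(p5,portA)}, keep {pkg_at(p4,gate)}, require {in(p5,t1), truck_at(t1,portA)}
    → {in(p5,t1), pkg_at(p4,gate), truck_at(t1,portA)}
  through step 3 (drive(t1,depot,portA)): drop {truck_at(t1,portA)}, keep {in(p5,t1), pkg_at(p4,gate)}, require {truck_at(t1,depot)}
    → {in(p5,t1), pkg_at(p4,gate), truck_at(t1,depot)}
  through step 2 (load(p5,t1,depot)): drop {in(p5,t1)}, keep {pkg_at(p4,gate), truck_at(t1,depot)}, require {pkg_at(p5,depot), truck_at(t1,depot)}
    → {pkg_at(p4,gate), pkg_at(p5,depot), truck_at(t1,depot)}
  through step 1 (drive(t1,gate,depot)): drop {truck_at(t1,depot)}, keep {pkg_at(p4,gate), pkg_at(p5,depot)}, require {truck_at(t1,gate)}
    → {pkg_at(p4,gate), pkg_at(p5,depot), truck_at(t1,gate)}

== RESULT ==
["pkg_at(p4,gate)", "pkg_at(p5,depot)", "truck_at(t1,gate)"]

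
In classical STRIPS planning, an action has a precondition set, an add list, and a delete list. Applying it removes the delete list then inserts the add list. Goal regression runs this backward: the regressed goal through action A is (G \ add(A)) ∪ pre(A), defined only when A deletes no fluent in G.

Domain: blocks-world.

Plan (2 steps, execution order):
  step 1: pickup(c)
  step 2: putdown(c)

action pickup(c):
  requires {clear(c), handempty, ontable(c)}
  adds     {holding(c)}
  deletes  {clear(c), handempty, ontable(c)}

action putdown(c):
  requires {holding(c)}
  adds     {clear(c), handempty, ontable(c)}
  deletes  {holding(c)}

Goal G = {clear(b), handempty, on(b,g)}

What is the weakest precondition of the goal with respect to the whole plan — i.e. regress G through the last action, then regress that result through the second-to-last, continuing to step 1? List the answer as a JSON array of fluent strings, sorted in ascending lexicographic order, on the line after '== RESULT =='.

Regress step by step:
  through step 2 (putdown(c)): drop {handempty}, keep {clear(b), on(b,g)}, require {holding(c)}
    → {clear(b), holding(c), on(b,g)}
  through step 1 (pickup(c)): drop {holding(c)}, keep {clear(b), on(b,g)}, require {clear(c), handempty, ontable(c)}
    → {clear(b), clear(c), handempty, on(b,g), ontable(c)}

== RESULT ==
["clear(b)", "clear(c)", "handempty", "on(b,g)", "ontable(c)"]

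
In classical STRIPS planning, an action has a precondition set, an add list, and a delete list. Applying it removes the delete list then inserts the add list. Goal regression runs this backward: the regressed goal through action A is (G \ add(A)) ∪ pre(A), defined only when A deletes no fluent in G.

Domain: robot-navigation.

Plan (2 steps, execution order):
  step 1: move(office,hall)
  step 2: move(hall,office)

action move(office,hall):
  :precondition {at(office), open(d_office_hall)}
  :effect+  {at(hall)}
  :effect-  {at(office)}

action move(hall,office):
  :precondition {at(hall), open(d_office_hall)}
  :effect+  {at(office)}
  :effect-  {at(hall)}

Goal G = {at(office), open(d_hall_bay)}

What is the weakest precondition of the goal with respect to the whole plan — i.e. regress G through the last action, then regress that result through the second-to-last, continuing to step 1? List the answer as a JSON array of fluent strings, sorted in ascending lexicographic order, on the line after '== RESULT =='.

Work backward from the goal:
  through step 2 (move(hall,office)): drop {at(office)}, keep {open(d_hall_bay)}, require {at(hall), open(d_office_hall)}
    → {at(hall), open(d_hall_bay), open(d_office_hall)}
  through step 1 (move(office,hall)): drop {at(hall)}, keep {open(d_hall_bay), open(d_office_hall)}, require {at(office), open(d_office_hall)}
    → {at(office), open(d_hall_bay), open(d_office_hall)}

== RESULT ==
["at(office)", "open(d_hall_bay)", "open(d_office_hall)"]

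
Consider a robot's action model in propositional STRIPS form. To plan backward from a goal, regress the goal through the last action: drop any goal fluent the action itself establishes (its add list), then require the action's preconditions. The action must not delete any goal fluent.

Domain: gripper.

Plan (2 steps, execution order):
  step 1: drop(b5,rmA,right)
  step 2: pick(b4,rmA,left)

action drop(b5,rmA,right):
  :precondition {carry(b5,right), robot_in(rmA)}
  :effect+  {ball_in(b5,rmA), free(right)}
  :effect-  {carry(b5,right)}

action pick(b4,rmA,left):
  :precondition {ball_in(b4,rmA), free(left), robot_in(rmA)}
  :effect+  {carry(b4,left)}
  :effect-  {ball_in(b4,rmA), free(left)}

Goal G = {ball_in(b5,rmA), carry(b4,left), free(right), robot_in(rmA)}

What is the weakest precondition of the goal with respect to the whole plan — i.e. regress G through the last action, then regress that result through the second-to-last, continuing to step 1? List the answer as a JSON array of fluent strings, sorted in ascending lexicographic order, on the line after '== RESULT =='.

Regress step by step:
  through step 2 (pick(b4,rmA,left)): drop {carry(b4,left)}, keep {ball_in(b5,rmA), free(right), robot_in(rmA)}, require {ball_in(b4,rmA), free(left), robot_in(rmA)}
    → {ball_in(b4,rmA), ball_in(b5,rmA), free(left), free(right), robot_in(rmA)}
  through step 1 (drop(b5,rmA,right)): drop {ball_in(b5,rmA), free(right)}, keep {ball_in(b4,rmA), free(left), robot_in(rmA)}, require {carry(b5,right), robot_in(rmA)}
    → {ball_in(b4,rmA), carry(b5,right), free(left), robot_in(rmA)}

== RESULT ==
["ball_in(b4,rmA)", "carry(b5,right)", "free(left)", "robot_in(rmA)"]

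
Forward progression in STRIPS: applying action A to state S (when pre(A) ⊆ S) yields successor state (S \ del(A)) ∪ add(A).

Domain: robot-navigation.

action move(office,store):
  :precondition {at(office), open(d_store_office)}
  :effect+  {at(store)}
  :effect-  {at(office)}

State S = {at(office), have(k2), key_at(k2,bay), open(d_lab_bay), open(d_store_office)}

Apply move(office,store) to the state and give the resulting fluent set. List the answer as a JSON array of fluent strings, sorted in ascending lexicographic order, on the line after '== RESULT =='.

Progress:
  pre ⊆ S: {at(office), open(d_store_office)} ⊆ S  — applicable
  S \ del = {have(k2), key_at(k2,bay), open(d_lab_bay), open(d_store_office)}
  ∪ add   = {at(store), have(k2), key_at(k2,bay), open(d_lab_bay), open(d_store_office)}

== RESULT ==
["at(store)", "have(k2)", "key_at(k2,bay)", "open(d_lab_bay)", "open(d_store_office)"]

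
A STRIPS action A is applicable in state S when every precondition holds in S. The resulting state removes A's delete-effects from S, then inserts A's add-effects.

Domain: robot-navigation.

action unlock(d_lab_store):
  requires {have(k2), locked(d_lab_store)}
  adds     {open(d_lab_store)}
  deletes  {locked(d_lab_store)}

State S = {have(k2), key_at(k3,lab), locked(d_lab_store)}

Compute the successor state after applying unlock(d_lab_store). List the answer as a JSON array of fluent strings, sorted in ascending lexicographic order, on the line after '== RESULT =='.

Progress:
  pre ⊆ S: {have(k2), locked(d_lab_store)} ⊆ S  — applicable
  S \ del = {have(k2), key_at(k3,lab)}
  ∪ add   = {have(k2), key_at(k3,lab), open(d_lab_store)}

== RESULT ==
["have(k2)", "key_at(k3,lab)", "open(d_lab_store)"]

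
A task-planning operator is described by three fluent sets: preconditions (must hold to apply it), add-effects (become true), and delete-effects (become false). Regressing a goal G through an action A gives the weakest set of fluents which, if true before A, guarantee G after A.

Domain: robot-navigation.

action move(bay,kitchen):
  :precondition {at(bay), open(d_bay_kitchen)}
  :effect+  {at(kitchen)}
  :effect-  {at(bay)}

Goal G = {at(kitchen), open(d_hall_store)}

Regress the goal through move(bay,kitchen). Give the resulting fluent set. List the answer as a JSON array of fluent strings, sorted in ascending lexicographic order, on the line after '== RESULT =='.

Compute (G \ add) ∪ pre:
  G ∩ del = {}  (empty — regression defined)
  G \ add = {at(kitchen), open(d_hall_store)} \ {at(kitchen)} = {open(d_hall_store)}
  ∪ pre   = {open(d_hall_store)} ∪ {at(bay), open(d_bay_kitchen)}
          = {at(bay), open(d_bay_kitchen), open(d_hall_store)}

== RESULT ==
["at(bay)", "open(d_bay_kitchen)", "open(d_hall_store)"]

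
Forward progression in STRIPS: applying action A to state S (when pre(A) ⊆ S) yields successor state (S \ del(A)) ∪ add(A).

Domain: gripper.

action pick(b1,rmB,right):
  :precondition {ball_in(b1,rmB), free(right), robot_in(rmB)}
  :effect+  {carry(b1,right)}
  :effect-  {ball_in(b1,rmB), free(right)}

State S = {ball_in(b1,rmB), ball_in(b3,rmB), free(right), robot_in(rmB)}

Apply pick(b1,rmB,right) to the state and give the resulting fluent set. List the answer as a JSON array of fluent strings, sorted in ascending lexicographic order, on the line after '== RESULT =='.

Compute (S \ del) ∪ add:
  pre ⊆ S: {ball_in(b1,rmB), free(right), robot_in(rmB)} ⊆ S  — applicable
  S \ del = {ball_in(b3,rmB), robot_in(rmB)}
  ∪ add   = {ball_in(b3,rmB), carry(b1,right), robot_in(rmB)}

== RESULT ==
["ball_in(b3,rmB)", "carry(b1,right)", "robot_in(rmB)"]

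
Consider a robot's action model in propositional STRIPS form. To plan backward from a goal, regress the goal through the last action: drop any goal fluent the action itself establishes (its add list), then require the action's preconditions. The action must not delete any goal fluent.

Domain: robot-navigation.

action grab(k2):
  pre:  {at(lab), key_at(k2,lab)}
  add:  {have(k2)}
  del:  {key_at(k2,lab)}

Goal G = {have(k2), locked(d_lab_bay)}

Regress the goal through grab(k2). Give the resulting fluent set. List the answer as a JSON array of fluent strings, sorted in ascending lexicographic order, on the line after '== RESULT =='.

Regress:
  G ∩ del = {}  (empty — regression defined)
  G \ add = {have(k2), locked(d_lab_bay)} \ {have(k2)} = {locked(d_lab_bay)}
  ∪ pre   = {locked(d_lab_bay)} ∪ {at(lab), key_at(k2,lab)}
          = {at(lab), key_at(k2,lab), locked(d_lab_bay)}

== RESULT ==
["at(lab)", "key_at(k2,lab)", "locked(d_lab_bay)"]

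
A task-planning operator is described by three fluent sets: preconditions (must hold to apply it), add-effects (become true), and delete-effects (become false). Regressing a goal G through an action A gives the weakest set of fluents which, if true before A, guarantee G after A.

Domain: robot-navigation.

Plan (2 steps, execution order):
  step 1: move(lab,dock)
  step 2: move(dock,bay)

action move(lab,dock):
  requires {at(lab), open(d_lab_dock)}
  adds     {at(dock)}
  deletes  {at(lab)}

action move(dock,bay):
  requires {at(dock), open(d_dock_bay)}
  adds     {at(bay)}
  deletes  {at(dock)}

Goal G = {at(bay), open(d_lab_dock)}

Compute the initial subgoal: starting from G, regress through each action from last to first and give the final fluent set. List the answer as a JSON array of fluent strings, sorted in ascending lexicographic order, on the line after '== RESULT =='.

Regress step by step:
  through step 2 (move(dock,bay)): drop {at(bay)}, keep {open(d_lab_dock)}, require {at(dock), open(d_dock_bay)}
    → {at(dock), open(d_dock_bay), open(d_lab_dock)}
  through step 1 (move(lab,dock)): drop {at(dock)}, keep {open(d_dock_bay), open(d_lab_dock)}, require {at(lab), open(d_lab_dock)}
    → {at(lab), open(d_dock_bay), open(d_lab_dock)}

== RESULT ==
["at(lab)", "open(d_dock_bay)", "open(d_lab_dock)"]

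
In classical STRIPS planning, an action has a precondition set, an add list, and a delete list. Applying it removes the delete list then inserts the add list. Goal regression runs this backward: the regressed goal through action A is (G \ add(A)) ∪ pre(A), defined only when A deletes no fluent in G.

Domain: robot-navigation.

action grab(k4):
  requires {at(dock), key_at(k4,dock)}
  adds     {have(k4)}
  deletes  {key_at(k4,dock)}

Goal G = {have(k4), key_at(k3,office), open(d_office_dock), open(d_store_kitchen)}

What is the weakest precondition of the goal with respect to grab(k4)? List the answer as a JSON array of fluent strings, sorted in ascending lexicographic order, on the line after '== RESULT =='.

Regress:
  G ∩ del = {}  (empty — regression defined)
  G \ add = {have(k4), key_at(k3,office), open(d_office_dock), open(d_store_kitchen)} \ {have(k4)} = {key_at(k3,office), open(d_office_dock), open(d_store_kitchen)}
  ∪ pre   = {key_at(k3,office), open(d_office_dock), open(d_store_kitchen)} ∪ {at(dock), key_at(k4,dock)}
          = {at(dock), key_at(k3,office), key_at(k4,dock), open(d_office_dock), open(d_store_kitchen)}

== RESULT ==
["at(dock)", "key_at(k3,office)", "key_at(k4,dock)", "open(d_office_dock)", "open(d_store_kitchen)"]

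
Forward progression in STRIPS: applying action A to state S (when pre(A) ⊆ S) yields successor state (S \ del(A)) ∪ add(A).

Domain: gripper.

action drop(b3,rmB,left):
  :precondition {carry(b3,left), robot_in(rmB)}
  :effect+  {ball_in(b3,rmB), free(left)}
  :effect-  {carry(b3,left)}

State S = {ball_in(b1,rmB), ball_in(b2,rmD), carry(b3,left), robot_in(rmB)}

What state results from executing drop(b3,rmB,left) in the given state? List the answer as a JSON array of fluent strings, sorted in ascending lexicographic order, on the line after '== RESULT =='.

Progress:
  pre ⊆ S: {carry(b3,left), robot_in(rmB)} ⊆ S  — applicable
  S \ del = {ball_in(b1,rmB), ball_in(b2,rmD), robot_in(rmB)}
  ∪ add   = {ball_in(b1,rmB), ball_in(b2,rmD), ball_in(b3,rmB), free(left), robot_in(rmB)}

== RESULT ==
["ball_in(b1,rmB)", "ball_in(b2,rmD)", "ball_in(b3,rmB)", "free(left)", "robot_in(rmB)"]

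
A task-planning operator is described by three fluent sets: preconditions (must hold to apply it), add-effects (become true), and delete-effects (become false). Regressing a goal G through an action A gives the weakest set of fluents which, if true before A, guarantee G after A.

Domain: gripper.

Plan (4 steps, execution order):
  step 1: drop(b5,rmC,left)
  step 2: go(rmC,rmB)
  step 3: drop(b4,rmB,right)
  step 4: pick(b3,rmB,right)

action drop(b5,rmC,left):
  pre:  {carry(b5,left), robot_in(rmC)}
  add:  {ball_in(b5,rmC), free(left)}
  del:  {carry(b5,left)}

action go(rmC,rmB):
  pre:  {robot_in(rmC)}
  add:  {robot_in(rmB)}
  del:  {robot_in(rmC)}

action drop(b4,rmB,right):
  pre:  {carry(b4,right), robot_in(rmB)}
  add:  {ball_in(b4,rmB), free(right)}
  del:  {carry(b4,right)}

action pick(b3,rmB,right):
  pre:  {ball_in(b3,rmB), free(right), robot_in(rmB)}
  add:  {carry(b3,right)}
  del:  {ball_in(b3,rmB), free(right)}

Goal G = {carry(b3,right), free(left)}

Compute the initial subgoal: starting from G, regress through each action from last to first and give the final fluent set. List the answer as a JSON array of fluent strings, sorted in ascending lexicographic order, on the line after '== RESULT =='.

Regress step by step:
  through step 4 (pick(b3,rmB,right)): drop {carry(b3,right)}, keep {free(left)}, require {ball_in(b3,rmB), free(right), robot_in(rmB)}
    → {ball_in(b3,rmB), free(left), free(right), robot_in(rmB)}
  through step 3 (drop(b4,rmB,right)): drop {free(right)}, keep {ball_in(b3,rmB), free(left), robot_in(rmB)}, require {carry(b4,right), robot_in(rmB)}
    → {ball_in(b3,rmB), carry(b4,right), free(left), robot_in(rmB)}
  through step 2 (go(rmC,rmB)): drop {robot_in(rmB)}, keep {ball_in(b3,rmB), carry(b4,right), free(left)}, require {robot_in(rmC)}
    → {ball_in(b3,rmB), carry(b4,right), free(left), robot_in(rmC)}
  through step 1 (drop(b5,rmC,left)): drop {free(left)}, keep {ball_in(b3,rmB), carry(b4,right), robot_in(rmC)}, require {carry(b5,left), robot_in(rmC)}
    → {ball_in(b3,rmB), carry(b4,right), carry(b5,left), robot_in(rmC)}

== RESULT ==
["ball_in(b3,rmB)", "carry(b4,right)", "carry(b5,left)", "robot_in(rmC)"]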